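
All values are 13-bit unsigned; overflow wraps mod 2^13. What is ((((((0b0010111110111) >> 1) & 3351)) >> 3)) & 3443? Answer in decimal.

2

0b0010111110111 = 0010111110111
→ >> 1 → 0001011111011 = 763
3351 = 0110100010111
→ & → 0000000010011 = 19
→ >> 3 → 0000000000010 = 2
3443 = 0110101110011
→ & → 0000000000010 = 2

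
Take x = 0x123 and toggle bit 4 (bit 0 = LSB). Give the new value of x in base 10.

307

x = 0100100011
bit 4 is currently 0; toggle it via x ^ (1 << 4) = x ^ 16
→ 0100110011 = 307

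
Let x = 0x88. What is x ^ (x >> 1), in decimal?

204

x = 10001000 = 136
x>>1 = 01000100
XOR  = 11001100 = 204
(x ^ (x >> 1) gives the standard binary-reflected Gray code of x.)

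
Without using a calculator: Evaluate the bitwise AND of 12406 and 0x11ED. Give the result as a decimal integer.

12406 = 11000001110110
0x11ED = 01000111101101
AND → 01000001100100 = 4196

4196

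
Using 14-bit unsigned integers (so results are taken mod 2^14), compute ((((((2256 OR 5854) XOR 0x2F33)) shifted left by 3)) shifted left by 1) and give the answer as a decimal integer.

2256 = 00100011010000
5854 = 01011011011110
→ OR → 01111011011110 = 7902
0x2F33 = 10111100110011
→ XOR → 11000111101101 = 12781
→ shifted left by 3 (mod 2^14) → 00111101101000 = 3944
→ shifted left by 1 (mod 2^14) → 01111011010000 = 7888

7888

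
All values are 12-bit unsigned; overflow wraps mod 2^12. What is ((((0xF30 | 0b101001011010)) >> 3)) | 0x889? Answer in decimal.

2543

0xF30 = 111100110000
0b101001011010 = 101001011010
→ | → 111101111010 = 3962
→ >> 3 → 000111101111 = 495
0x889 = 100010001001
→ | → 100111101111 = 2543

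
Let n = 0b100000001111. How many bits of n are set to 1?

n = 100000001111
Count the 1s: 1 + 1 + 1 + 1 + 1 = 5

5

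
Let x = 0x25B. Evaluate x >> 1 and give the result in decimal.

301

0x25B = 1001011011
shift right by 1 → 0100101101 = 301
(equivalently, floor(603 / 2))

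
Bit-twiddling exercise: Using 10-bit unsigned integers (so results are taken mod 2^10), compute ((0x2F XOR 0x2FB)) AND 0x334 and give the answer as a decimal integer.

532

0x2F = 0000101111
0x2FB = 1011111011
→ XOR → 1011010100 = 724
0x334 = 1100110100
→ AND → 1000010100 = 532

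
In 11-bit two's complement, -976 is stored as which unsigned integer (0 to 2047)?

1072

976 in 11 bits: 01111010000
Invert: 10000101111
Add 1:  10000110000 = 1072
(Check: 2^11 - 976 = 2048 - 976 = 1072.)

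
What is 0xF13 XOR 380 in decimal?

0xF13 = 111100010011
380 = 000101111100
XOR → 111001101111 = 3695

3695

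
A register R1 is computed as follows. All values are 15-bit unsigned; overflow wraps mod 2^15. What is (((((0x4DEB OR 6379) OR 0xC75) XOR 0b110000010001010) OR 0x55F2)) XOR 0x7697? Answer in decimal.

2912

0x4DEB = 100110111101011
6379 = 001100011101011
→ OR → 101110111101011 = 24043
0xC75 = 000110001110101
→ OR → 101110111111111 = 24063
0b110000010001010 = 110000010001010
→ XOR → 011110101110101 = 15733
0x55F2 = 101010111110010
→ OR → 111110111110111 = 32247
0x7697 = 111011010010111
→ XOR → 000101101100000 = 2912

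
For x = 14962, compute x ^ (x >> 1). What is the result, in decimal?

10059

x = 11101001110010 = 14962
x>>1 = 01110100111001
XOR  = 10011101001011 = 10059
(x ^ (x >> 1) gives the standard binary-reflected Gray code of x.)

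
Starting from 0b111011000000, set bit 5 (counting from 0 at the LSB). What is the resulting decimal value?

3808

x = 111011000000
bit 5 is currently 0; set it via x | (1 << 5) = x | 32
→ 111011100000 = 3808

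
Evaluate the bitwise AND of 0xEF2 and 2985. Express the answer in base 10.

0xEF2 = 111011110010
2985 = 101110101001
AND → 101010100000 = 2720

2720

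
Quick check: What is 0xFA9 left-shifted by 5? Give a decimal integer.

128288

0xFA9 = 00000111110101001
shift left by 5 → 11111010100100000 = 128288
(equivalently, 4009 × 2^5 = 4009 × 32)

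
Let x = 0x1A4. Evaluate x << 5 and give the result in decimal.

0x1A4 = 00000110100100
shift left by 5 → 11010010000000 = 13440
(equivalently, 420 × 2^5 = 420 × 32)

13440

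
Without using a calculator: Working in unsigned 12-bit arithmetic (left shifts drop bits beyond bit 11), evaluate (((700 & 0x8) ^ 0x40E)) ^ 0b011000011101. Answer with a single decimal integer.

539

700 = 001010111100
0x8 = 000000001000
→ & → 000000001000 = 8
0x40E = 010000001110
→ ^ → 010000000110 = 1030
0b011000011101 = 011000011101
→ ^ → 001000011011 = 539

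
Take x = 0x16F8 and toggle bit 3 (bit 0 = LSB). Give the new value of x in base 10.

5872

x = 001011011111000
bit 3 is currently 1; toggle it via x ^ (1 << 3) = x ^ 8
→ 001011011110000 = 5872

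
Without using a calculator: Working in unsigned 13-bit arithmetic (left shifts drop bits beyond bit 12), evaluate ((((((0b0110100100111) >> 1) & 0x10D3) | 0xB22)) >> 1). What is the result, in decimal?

0b0110100100111 = 0110100100111
→ >> 1 → 0011010010011 = 1683
0x10D3 = 1000011010011
→ & → 0000010010011 = 147
0xB22 = 0101100100010
→ | → 0101110110011 = 2995
→ >> 1 → 0010111011001 = 1497

1497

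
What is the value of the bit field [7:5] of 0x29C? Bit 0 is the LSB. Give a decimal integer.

4

v = 1010011100
Shift right by 5: 10100
Mask low 3 bits: 100 = 4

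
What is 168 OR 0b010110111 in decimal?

191

168 = 10101000
b = 10110111
 OR → 10111111 = 191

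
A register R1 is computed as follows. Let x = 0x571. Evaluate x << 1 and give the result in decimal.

0x571 = 010101110001
shift left by 1 → 101011100010 = 2786
(equivalently, 1393 × 2^1 = 1393 × 2)

2786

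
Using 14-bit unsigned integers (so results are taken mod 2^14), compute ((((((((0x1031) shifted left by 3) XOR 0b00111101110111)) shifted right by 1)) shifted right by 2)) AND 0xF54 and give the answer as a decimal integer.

0x1031 = 01000000110001
→ shifted left by 3 (mod 2^14) → 00000110001000 = 392
0b00111101110111 = 00111101110111
→ XOR → 00111011111111 = 3839
→ shifted right by 1 → 00011101111111 = 1919
→ shifted right by 2 → 00000111011111 = 479
0xF54 = 00111101010100
→ AND → 00000101010100 = 340

340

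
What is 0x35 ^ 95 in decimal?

0x35 = 0110101
95 = 1011111
XOR → 1101010 = 106

106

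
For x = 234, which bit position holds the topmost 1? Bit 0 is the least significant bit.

7

234 = 11101010
The topmost 1 is at position 7 (since 2^7 = 128 ≤ 234 < 256).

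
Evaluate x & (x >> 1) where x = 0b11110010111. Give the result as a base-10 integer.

899

x = 11110010111 = 1943
x>>1 = 01111001011
AND  = 01110000011 = 899
(x & (x >> 1) has a 1 wherever x has two consecutive 1 bits.)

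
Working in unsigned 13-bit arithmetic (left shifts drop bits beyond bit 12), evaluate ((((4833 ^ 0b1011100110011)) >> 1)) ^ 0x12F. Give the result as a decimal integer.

966

4833 = 1001011100001
0b1011100110011 = 1011100110011
→ ^ → 0010111010010 = 1490
→ >> 1 → 0001011101001 = 745
0x12F = 0000100101111
→ ^ → 0001111000110 = 966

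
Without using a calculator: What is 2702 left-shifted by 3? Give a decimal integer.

2702 = 000101010001110
shift left by 3 → 101010001110000 = 21616
(equivalently, 2702 × 2^3 = 2702 × 8)

21616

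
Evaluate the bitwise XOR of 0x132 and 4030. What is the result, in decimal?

0x132 = 000100110010
4030 = 111110111110
XOR → 111010001100 = 3724

3724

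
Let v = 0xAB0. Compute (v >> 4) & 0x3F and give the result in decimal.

v = 0101010110000
Shift right by 4: 010101011
Mask low 6 bits: 101011 = 43

43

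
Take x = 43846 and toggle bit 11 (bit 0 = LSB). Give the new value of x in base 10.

x = 1010101101000110
bit 11 is currently 1; toggle it via x ^ (1 << 11) = x ^ 2048
→ 1010001101000110 = 41798

41798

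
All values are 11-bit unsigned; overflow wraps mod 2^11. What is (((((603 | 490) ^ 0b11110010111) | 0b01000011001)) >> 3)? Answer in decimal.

603 = 01001011011
490 = 00111101010
→ | → 01111111011 = 1019
0b11110010111 = 11110010111
→ ^ → 10001101100 = 1132
0b01000011001 = 01000011001
→ | → 11001111101 = 1661
→ >> 3 → 00011001111 = 207

207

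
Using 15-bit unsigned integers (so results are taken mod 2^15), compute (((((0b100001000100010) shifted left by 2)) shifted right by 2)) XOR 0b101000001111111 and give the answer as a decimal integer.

21085

0b100001000100010 = 100001000100010
→ shifted left by 2 (mod 2^15) → 000100010001000 = 2184
→ shifted right by 2 → 000001000100010 = 546
0b101000001111111 = 101000001111111
→ XOR → 101001001011101 = 21085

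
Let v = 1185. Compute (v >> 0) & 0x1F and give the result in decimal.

v = 010010100001
Shift right by 0: 010010100001
Mask low 5 bits: 00001 = 1

1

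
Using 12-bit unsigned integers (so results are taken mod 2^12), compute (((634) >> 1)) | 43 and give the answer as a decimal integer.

319

634 = 001001111010
→ >> 1 → 000100111101 = 317
43 = 000000101011
→ | → 000100111111 = 319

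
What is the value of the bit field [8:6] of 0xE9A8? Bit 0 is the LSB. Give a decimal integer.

v = 1110100110101000
Shift right by 6: 1110100110
Mask low 3 bits: 110 = 6

6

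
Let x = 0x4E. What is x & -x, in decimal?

x = 1001110 = 78
-x (two's complement) = …0110010
AND   = 0000010 = 2
(x & -x isolates the lowest set bit of x.)

2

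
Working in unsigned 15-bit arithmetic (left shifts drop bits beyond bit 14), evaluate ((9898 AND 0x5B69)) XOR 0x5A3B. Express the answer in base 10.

9898 = 010011010101010
0x5B69 = 101101101101001
→ AND → 000001000101000 = 552
0x5A3B = 101101000111011
→ XOR → 101100000010011 = 22547

22547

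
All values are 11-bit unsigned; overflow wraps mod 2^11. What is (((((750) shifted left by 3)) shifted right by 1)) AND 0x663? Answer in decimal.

544

750 = 01011101110
→ shifted left by 3 (mod 2^11) → 11101110000 = 1904
→ shifted right by 1 → 01110111000 = 952
0x663 = 11001100011
→ AND → 01000100000 = 544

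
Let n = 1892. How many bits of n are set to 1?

1892 = 11101100100
Count the 1s: 1 + 1 + 1 + 1 + 1 + 1 = 6

6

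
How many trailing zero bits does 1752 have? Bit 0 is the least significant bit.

3

1752 = 11011011000
Trailing zeros: 3, so the lowest set bit is bit 3 (value 8).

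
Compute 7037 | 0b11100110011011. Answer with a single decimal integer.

15359

7037 = 01101101111101
b = 11100110011011
 OR → 11101111111111 = 15359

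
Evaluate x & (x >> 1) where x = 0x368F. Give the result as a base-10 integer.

4615

x = 11011010001111 = 13967
x>>1 = 01101101000111
AND  = 01001000000111 = 4615
(x & (x >> 1) has a 1 wherever x has two consecutive 1 bits.)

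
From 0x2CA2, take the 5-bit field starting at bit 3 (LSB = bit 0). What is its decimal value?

v = 10110010100010
Shift right by 3: 10110010100
Mask low 5 bits: 10100 = 20

20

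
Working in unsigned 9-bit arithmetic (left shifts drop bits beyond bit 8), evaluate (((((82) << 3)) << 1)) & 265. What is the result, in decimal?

82 = 001010010
→ << 3 (mod 2^9) → 010010000 = 144
→ << 1 (mod 2^9) → 100100000 = 288
265 = 100001001
→ & → 100000000 = 256

256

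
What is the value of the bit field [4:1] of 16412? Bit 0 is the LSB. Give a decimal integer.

14

v = 0100000000011100
Shift right by 1: 010000000001110
Mask low 4 bits: 1110 = 14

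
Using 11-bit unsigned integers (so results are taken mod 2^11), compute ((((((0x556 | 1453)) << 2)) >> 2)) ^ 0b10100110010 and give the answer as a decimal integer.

0x556 = 10101010110
1453 = 10110101101
→ | → 10111111111 = 1535
→ << 2 (mod 2^11) → 11111111100 = 2044
→ >> 2 → 00111111111 = 511
0b10100110010 = 10100110010
→ ^ → 10011001101 = 1229

1229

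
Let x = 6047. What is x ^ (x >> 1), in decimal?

x = 1011110011111 = 6047
x>>1 = 0101111001111
XOR  = 1110001010000 = 7248
(x ^ (x >> 1) gives the standard binary-reflected Gray code of x.)

7248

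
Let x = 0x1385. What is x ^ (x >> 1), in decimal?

x = 1001110000101 = 4997
x>>1 = 0100111000010
XOR  = 1101001000111 = 6727
(x ^ (x >> 1) gives the standard binary-reflected Gray code of x.)

6727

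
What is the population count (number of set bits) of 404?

404 = 110010100
Count the 1s: 1 + 1 + 1 + 1 = 4

4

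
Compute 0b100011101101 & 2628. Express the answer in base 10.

2116

a = 100011101101
2628 = 101001000100
AND → 100001000100 = 2116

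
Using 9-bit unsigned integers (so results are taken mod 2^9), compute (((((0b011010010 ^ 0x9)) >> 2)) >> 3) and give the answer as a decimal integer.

0b011010010 = 011010010
0x9 = 000001001
→ ^ → 011011011 = 219
→ >> 2 → 000110110 = 54
→ >> 3 → 000000110 = 6

6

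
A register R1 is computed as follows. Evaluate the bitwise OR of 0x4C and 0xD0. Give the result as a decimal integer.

0x4C = 01001100
0xD0 = 11010000
 OR → 11011100 = 220

220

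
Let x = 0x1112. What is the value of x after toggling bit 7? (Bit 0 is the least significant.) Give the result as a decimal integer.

4498

x = 01000100010010
bit 7 is currently 0; toggle it via x ^ (1 << 7) = x ^ 128
→ 01000110010010 = 4498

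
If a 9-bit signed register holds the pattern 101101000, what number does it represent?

-152

pattern = 101101000 (MSB is 1 ⇒ negative)
Invert: 010010111, add 1 → 010011000 = 152, so the value is -152.
(Equivalently: 360 - 2^9 = 360 - 512 = -152.)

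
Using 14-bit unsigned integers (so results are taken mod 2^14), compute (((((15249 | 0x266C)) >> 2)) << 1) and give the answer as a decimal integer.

8190

15249 = 11101110010001
0x266C = 10011001101100
→ | → 11111111111101 = 16381
→ >> 2 → 00111111111111 = 4095
→ << 1 (mod 2^14) → 01111111111110 = 8190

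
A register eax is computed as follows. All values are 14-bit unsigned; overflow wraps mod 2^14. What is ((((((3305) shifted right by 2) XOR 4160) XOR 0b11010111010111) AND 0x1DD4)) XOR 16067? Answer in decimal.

14919

3305 = 00110011101001
→ shifted right by 2 → 00001100111010 = 826
4160 = 01000001000000
→ XOR → 01001101111010 = 4986
0b11010111010111 = 11010111010111
→ XOR → 10011010101101 = 9901
0x1DD4 = 01110111010100
→ AND → 00010010000100 = 1156
16067 = 11111011000011
→ XOR → 11101001000111 = 14919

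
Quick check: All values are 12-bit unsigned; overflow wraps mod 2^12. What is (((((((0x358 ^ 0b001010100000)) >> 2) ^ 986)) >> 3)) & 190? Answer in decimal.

0x358 = 001101011000
0b001010100000 = 001010100000
→ ^ → 000111111000 = 504
→ >> 2 → 000001111110 = 126
986 = 001111011010
→ ^ → 001110100100 = 932
→ >> 3 → 000001110100 = 116
190 = 000010111110
→ & → 000000110100 = 52

52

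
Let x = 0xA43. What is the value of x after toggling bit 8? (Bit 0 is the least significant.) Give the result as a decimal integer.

2883

x = 101001000011
bit 8 is currently 0; toggle it via x ^ (1 << 8) = x ^ 256
→ 101101000011 = 2883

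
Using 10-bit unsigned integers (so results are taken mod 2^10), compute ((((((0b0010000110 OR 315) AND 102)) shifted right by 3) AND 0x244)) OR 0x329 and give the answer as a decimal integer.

813

0b0010000110 = 0010000110
315 = 0100111011
→ OR → 0110111111 = 447
102 = 0001100110
→ AND → 0000100110 = 38
→ shifted right by 3 → 0000000100 = 4
0x244 = 1001000100
→ AND → 0000000100 = 4
0x329 = 1100101001
→ OR → 1100101101 = 813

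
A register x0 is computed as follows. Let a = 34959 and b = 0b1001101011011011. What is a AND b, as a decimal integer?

34959 = 1000100010001111
b = 1001101011011011
AND → 1000100010001011 = 34955

34955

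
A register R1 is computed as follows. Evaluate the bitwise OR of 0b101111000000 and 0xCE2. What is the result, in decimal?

4066

a = 101111000000
0xCE2 = 110011100010
 OR → 111111100010 = 4066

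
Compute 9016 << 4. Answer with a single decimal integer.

9016 = 000010001100111000
shift left by 4 → 100011001110000000 = 144256
(equivalently, 9016 × 2^4 = 9016 × 16)

144256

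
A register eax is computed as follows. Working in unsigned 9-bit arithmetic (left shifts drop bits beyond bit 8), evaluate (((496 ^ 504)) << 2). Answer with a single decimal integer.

496 = 111110000
504 = 111111000
→ ^ → 000001000 = 8
→ << 2 (mod 2^9) → 000100000 = 32

32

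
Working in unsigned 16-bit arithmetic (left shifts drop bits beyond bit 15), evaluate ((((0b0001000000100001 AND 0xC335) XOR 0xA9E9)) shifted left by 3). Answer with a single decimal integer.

20032

0b0001000000100001 = 0001000000100001
0xC335 = 1100001100110101
→ AND → 0000000000100001 = 33
0xA9E9 = 1010100111101001
→ XOR → 1010100111001000 = 43464
→ shifted left by 3 (mod 2^16) → 0100111001000000 = 20032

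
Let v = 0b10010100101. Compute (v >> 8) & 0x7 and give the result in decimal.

4

v = 10010100101
Shift right by 8: 100
Mask low 3 bits: 100 = 4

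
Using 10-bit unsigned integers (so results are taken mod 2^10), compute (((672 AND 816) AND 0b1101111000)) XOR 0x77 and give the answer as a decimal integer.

599

672 = 1010100000
816 = 1100110000
→ AND → 1000100000 = 544
0b1101111000 = 1101111000
→ AND → 1000100000 = 544
0x77 = 0001110111
→ XOR → 1001010111 = 599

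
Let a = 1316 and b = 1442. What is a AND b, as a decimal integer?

1316 = 10100100100
1442 = 10110100010
AND → 10100100000 = 1312

1312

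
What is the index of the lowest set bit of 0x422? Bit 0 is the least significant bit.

0x422 = 10000100010
Trailing zeros: 1, so the lowest set bit is bit 1 (value 2).

1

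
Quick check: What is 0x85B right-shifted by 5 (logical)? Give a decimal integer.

66

0x85B = 100001011011
shift right by 5 → 000001000010 = 66
(equivalently, floor(2139 / 32))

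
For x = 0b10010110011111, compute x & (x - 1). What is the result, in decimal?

x = 10010110011111 = 9631
x - 1 = 10010110011110
AND   = 10010110011110 = 9630
(x & (x - 1) clears the lowest set bit of x.)

9630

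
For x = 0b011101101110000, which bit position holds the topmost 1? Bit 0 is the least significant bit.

13

0b011101101110000 = 11101101110000
The topmost 1 is at position 13 (since 2^13 = 8192 ≤ 15216 < 16384).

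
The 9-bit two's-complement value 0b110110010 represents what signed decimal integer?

pattern = 110110010 (MSB is 1 ⇒ negative)
Invert: 001001101, add 1 → 001001110 = 78, so the value is -78.
(Equivalently: 434 - 2^9 = 434 - 512 = -78.)

-78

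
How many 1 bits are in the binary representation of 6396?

8

6396 = 1100011111100
Count the 1s: 1 + 1 + 1 + 1 + 1 + 1 + 1 + 1 = 8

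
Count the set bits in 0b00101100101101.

n = 101100101101
Count the 1s: 1 + 1 + 1 + 1 + 1 + 1 + 1 = 7

7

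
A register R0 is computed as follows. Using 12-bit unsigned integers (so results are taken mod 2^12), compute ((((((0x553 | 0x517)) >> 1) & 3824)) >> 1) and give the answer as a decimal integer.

0x553 = 010101010011
0x517 = 010100010111
→ | → 010101010111 = 1367
→ >> 1 → 001010101011 = 683
3824 = 111011110000
→ & → 001010100000 = 672
→ >> 1 → 000101010000 = 336

336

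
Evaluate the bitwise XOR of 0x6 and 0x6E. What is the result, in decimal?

0x6 = 0000110
0x6E = 1101110
XOR → 1101000 = 104

104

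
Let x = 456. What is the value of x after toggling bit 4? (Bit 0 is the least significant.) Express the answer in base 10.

472

x = 000111001000
bit 4 is currently 0; toggle it via x ^ (1 << 4) = x ^ 16
→ 000111011000 = 472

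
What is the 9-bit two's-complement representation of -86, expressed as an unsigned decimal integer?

426

86 in 9 bits: 001010110
Invert: 110101001
Add 1:  110101010 = 426
(Check: 2^9 - 86 = 512 - 86 = 426.)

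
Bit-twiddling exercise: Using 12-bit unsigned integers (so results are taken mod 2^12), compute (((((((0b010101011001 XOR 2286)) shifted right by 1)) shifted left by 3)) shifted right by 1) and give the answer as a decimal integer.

0b010101011001 = 010101011001
2286 = 100011101110
→ XOR → 110110110111 = 3511
→ shifted right by 1 → 011011011011 = 1755
→ shifted left by 3 (mod 2^12) → 011011011000 = 1752
→ shifted right by 1 → 001101101100 = 876

876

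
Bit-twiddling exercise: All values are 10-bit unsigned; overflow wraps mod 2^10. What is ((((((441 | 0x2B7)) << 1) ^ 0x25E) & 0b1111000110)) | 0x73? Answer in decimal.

441 = 0110111001
0x2B7 = 1010110111
→ | → 1110111111 = 959
→ << 1 (mod 2^10) → 1101111110 = 894
0x25E = 1001011110
→ ^ → 0100100000 = 288
0b1111000110 = 1111000110
→ & → 0100000000 = 256
0x73 = 0001110011
→ | → 0101110011 = 371

371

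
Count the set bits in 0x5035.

6

0x5035 = 101000000110101
Count the 1s: 1 + 1 + 1 + 1 + 1 + 1 = 6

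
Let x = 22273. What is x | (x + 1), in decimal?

22275

x = 101011100000001 = 22273
x + 1 = 101011100000010
OR    = 101011100000011 = 22275
(x | (x + 1) sets the lowest cleared bit.)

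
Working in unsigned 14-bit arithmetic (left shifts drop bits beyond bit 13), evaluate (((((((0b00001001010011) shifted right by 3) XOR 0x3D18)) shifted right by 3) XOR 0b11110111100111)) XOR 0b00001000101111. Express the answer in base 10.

14434

0b00001001010011 = 00001001010011
→ shifted right by 3 → 00000001001010 = 74
0x3D18 = 11110100011000
→ XOR → 11110101010010 = 15698
→ shifted right by 3 → 00011110101010 = 1962
0b11110111100111 = 11110111100111
→ XOR → 11101001001101 = 14925
0b00001000101111 = 00001000101111
→ XOR → 11100001100010 = 14434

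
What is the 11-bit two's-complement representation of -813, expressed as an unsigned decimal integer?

1235

813 in 11 bits: 01100101101
Invert: 10011010010
Add 1:  10011010011 = 1235
(Check: 2^11 - 813 = 2048 - 813 = 1235.)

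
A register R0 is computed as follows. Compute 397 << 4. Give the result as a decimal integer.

6352

397 = 0000110001101
shift left by 4 → 1100011010000 = 6352
(equivalently, 397 × 2^4 = 397 × 16)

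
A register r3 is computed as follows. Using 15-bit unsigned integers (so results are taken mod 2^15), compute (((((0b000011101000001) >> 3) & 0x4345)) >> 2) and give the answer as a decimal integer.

0b000011101000001 = 000011101000001
→ >> 3 → 000000011101000 = 232
0x4345 = 100001101000101
→ & → 000000001000000 = 64
→ >> 2 → 000000000010000 = 16

16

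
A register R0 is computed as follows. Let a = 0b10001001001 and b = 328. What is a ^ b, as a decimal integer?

1281

a = 10001001001
328 = 00101001000
XOR → 10100000001 = 1281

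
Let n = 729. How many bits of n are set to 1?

729 = 1011011001
Count the 1s: 1 + 1 + 1 + 1 + 1 + 1 = 6

6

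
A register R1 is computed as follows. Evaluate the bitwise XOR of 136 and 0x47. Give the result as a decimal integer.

207

136 = 10001000
0x47 = 01000111
XOR → 11001111 = 207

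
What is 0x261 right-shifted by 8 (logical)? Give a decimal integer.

0x261 = 1001100001
shift right by 8 → 0000000010 = 2
(equivalently, floor(609 / 256))

2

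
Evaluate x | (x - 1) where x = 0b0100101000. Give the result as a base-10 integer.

303

x = 100101000 = 296
x - 1 = 100100111
OR    = 100101111 = 303
(x | (x - 1) sets all bits below the lowest set bit.)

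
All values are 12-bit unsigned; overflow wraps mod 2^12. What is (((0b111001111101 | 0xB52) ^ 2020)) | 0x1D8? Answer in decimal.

2523

0b111001111101 = 111001111101
0xB52 = 101101010010
→ | → 111101111111 = 3967
2020 = 011111100100
→ ^ → 100010011011 = 2203
0x1D8 = 000111011000
→ | → 100111011011 = 2523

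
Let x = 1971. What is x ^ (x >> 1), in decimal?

1130

x = 11110110011 = 1971
x>>1 = 01111011001
XOR  = 10001101010 = 1130
(x ^ (x >> 1) gives the standard binary-reflected Gray code of x.)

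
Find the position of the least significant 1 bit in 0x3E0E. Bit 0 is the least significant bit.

0x3E0E = 11111000001110
Trailing zeros: 1, so the lowest set bit is bit 1 (value 2).

1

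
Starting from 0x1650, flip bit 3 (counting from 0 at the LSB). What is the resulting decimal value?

5720

x = 1011001010000
bit 3 is currently 0; toggle it via x ^ (1 << 3) = x ^ 8
→ 1011001011000 = 5720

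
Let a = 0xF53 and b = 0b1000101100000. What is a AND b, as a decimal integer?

320

0xF53 = 0111101010011
b = 1000101100000
AND → 0000101000000 = 320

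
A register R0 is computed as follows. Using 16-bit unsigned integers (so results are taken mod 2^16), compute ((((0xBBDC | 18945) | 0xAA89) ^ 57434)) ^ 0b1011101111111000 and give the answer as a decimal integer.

41087

0xBBDC = 1011101111011100
18945 = 0100101000000001
→ | → 1111101111011101 = 64477
0xAA89 = 1010101010001001
→ | → 1111101111011101 = 64477
57434 = 1110000001011010
→ ^ → 0001101110000111 = 7047
0b1011101111111000 = 1011101111111000
→ ^ → 1010000001111111 = 41087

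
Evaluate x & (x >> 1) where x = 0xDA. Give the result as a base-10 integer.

x = 11011010 = 218
x>>1 = 01101101
AND  = 01001000 = 72
(x & (x >> 1) has a 1 wherever x has two consecutive 1 bits.)

72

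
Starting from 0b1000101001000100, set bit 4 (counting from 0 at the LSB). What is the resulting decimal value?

35412

x = 1000101001000100
bit 4 is currently 0; set it via x | (1 << 4) = x | 16
→ 1000101001010100 = 35412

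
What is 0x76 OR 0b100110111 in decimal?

375

0x76 = 001110110
b = 100110111
 OR → 101110111 = 375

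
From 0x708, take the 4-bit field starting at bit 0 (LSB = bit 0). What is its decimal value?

v = 11100001000
Shift right by 0: 11100001000
Mask low 4 bits: 1000 = 8

8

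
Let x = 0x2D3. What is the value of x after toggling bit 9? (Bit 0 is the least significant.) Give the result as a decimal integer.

x = 1011010011
bit 9 is currently 1; toggle it via x ^ (1 << 9) = x ^ 512
→ 0011010011 = 211

211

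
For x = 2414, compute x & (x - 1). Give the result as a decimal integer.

2412

x = 100101101110 = 2414
x - 1 = 100101101101
AND   = 100101101100 = 2412
(x & (x - 1) clears the lowest set bit of x.)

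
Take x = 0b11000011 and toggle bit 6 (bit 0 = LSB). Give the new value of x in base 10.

x = 11000011
bit 6 is currently 1; toggle it via x ^ (1 << 6) = x ^ 64
→ 10000011 = 131

131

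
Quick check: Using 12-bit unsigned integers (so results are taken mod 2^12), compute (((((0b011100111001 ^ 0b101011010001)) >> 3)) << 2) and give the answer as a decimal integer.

1780

0b011100111001 = 011100111001
0b101011010001 = 101011010001
→ ^ → 110111101000 = 3560
→ >> 3 → 000110111101 = 445
→ << 2 (mod 2^12) → 011011110100 = 1780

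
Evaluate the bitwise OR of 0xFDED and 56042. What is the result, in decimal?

65519

0xFDED = 1111110111101101
56042 = 1101101011101010
 OR → 1111111111101111 = 65519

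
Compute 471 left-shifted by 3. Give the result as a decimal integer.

3768

471 = 000111010111
shift left by 3 → 111010111000 = 3768
(equivalently, 471 × 2^3 = 471 × 8)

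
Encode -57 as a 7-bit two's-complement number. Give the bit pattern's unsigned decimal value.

57 in 7 bits: 0111001
Invert: 1000110
Add 1:  1000111 = 71
(Check: 2^7 - 57 = 128 - 57 = 71.)

71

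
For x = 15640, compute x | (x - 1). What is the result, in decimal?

x = 11110100011000 = 15640
x - 1 = 11110100010111
OR    = 11110100011111 = 15647
(x | (x - 1) sets all bits below the lowest set bit.)

15647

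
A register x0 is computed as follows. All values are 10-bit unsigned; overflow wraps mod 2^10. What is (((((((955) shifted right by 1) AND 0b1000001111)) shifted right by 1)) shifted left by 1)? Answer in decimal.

955 = 1110111011
→ shifted right by 1 → 0111011101 = 477
0b1000001111 = 1000001111
→ AND → 0000001101 = 13
→ shifted right by 1 → 0000000110 = 6
→ shifted left by 1 (mod 2^10) → 0000001100 = 12

12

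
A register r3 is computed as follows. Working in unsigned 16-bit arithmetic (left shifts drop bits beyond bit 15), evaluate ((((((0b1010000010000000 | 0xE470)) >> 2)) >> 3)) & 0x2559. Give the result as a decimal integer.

0b1010000010000000 = 1010000010000000
0xE470 = 1110010001110000
→ | → 1110010011110000 = 58608
→ >> 2 → 0011100100111100 = 14652
→ >> 3 → 0000011100100111 = 1831
0x2559 = 0010010101011001
→ & → 0000010100000001 = 1281

1281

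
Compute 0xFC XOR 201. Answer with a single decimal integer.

53

0xFC = 11111100
201 = 11001001
XOR → 00110101 = 53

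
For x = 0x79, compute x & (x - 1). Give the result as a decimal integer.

120

x = 1111001 = 121
x - 1 = 1111000
AND   = 1111000 = 120
(x & (x - 1) clears the lowest set bit of x.)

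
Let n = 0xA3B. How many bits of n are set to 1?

0xA3B = 101000111011
Count the 1s: 1 + 1 + 1 + 1 + 1 + 1 + 1 = 7

7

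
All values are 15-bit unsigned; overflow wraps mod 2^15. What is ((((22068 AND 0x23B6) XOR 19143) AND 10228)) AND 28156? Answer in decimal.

240

22068 = 101011000110100
0x23B6 = 010001110110110
→ AND → 000001000110100 = 564
19143 = 100101011000111
→ XOR → 100100011110011 = 18675
10228 = 010011111110100
→ AND → 000000011110000 = 240
28156 = 110110111111100
→ AND → 000000011110000 = 240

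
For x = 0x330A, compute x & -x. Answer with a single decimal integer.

x = 11001100001010 = 13066
-x (two's complement) = …00110011110110
AND   = 00000000000010 = 2
(x & -x isolates the lowest set bit of x.)

2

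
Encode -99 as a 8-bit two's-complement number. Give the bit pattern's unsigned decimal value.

157

99 in 8 bits: 01100011
Invert: 10011100
Add 1:  10011101 = 157
(Check: 2^8 - 99 = 256 - 99 = 157.)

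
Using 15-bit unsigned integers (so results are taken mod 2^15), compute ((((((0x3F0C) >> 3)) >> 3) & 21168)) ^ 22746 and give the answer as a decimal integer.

0x3F0C = 011111100001100
→ >> 3 → 000011111100001 = 2017
→ >> 3 → 000000011111100 = 252
21168 = 101001010110000
→ & → 000000010110000 = 176
22746 = 101100011011010
→ ^ → 101100001101010 = 22634

22634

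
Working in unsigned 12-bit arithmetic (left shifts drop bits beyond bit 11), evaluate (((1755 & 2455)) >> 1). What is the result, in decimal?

1755 = 011011011011
2455 = 100110010111
→ & → 000010010011 = 147
→ >> 1 → 000001001001 = 73

73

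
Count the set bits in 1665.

4

1665 = 11010000001
Count the 1s: 1 + 1 + 1 + 1 = 4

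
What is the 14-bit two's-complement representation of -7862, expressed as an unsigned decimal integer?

8522

7862 in 14 bits: 01111010110110
Invert: 10000101001001
Add 1:  10000101001010 = 8522
(Check: 2^14 - 7862 = 16384 - 7862 = 8522.)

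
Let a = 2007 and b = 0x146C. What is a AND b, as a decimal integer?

1092

2007 = 0011111010111
0x146C = 1010001101100
AND → 0010001000100 = 1092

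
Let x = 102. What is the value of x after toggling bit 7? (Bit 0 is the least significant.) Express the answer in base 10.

230

x = 001100110
bit 7 is currently 0; toggle it via x ^ (1 << 7) = x ^ 128
→ 011100110 = 230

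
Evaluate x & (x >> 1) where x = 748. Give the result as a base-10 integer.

100

x = 1011101100 = 748
x>>1 = 0101110110
AND  = 0001100100 = 100
(x & (x >> 1) has a 1 wherever x has two consecutive 1 bits.)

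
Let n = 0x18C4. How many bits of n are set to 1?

0x18C4 = 1100011000100
Count the 1s: 1 + 1 + 1 + 1 + 1 = 5

5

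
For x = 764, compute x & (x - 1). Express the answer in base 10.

760

x = 1011111100 = 764
x - 1 = 1011111011
AND   = 1011111000 = 760
(x & (x - 1) clears the lowest set bit of x.)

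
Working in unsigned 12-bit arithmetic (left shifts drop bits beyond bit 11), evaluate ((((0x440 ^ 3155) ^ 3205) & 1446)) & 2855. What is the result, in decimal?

6

0x440 = 010001000000
3155 = 110001010011
→ ^ → 100000010011 = 2067
3205 = 110010000101
→ ^ → 010010010110 = 1174
1446 = 010110100110
→ & → 010010000110 = 1158
2855 = 101100100111
→ & → 000000000110 = 6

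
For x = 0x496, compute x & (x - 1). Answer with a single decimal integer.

x = 10010010110 = 1174
x - 1 = 10010010101
AND   = 10010010100 = 1172
(x & (x - 1) clears the lowest set bit of x.)

1172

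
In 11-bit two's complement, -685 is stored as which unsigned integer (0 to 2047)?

685 in 11 bits: 01010101101
Invert: 10101010010
Add 1:  10101010011 = 1363
(Check: 2^11 - 685 = 2048 - 685 = 1363.)

1363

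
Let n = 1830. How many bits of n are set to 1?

1830 = 11100100110
Count the 1s: 1 + 1 + 1 + 1 + 1 + 1 = 6

6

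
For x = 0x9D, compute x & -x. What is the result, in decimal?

x = 10011101 = 157
-x (two's complement) = …01100011
AND   = 00000001 = 1
(x & -x isolates the lowest set bit of x.)

1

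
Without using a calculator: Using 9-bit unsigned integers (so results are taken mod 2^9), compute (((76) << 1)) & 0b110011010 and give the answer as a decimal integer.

152

76 = 001001100
→ << 1 (mod 2^9) → 010011000 = 152
0b110011010 = 110011010
→ & → 010011000 = 152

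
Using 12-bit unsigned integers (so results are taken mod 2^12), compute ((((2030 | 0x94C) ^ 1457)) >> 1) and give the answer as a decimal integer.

1327

2030 = 011111101110
0x94C = 100101001100
→ | → 111111101110 = 4078
1457 = 010110110001
→ ^ → 101001011111 = 2655
→ >> 1 → 010100101111 = 1327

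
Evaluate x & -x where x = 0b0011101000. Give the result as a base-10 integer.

8

x = 11101000 = 232
-x (two's complement) = …00011000
AND   = 00001000 = 8
(x & -x isolates the lowest set bit of x.)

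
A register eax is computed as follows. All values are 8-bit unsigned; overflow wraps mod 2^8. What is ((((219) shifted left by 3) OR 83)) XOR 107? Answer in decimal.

219 = 11011011
→ shifted left by 3 (mod 2^8) → 11011000 = 216
83 = 01010011
→ OR → 11011011 = 219
107 = 01101011
→ XOR → 10110000 = 176

176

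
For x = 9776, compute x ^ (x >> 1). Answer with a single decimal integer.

13608

x = 10011000110000 = 9776
x>>1 = 01001100011000
XOR  = 11010100101000 = 13608
(x ^ (x >> 1) gives the standard binary-reflected Gray code of x.)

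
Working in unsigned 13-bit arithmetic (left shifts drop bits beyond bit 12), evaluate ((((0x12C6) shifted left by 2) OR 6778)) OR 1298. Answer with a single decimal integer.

0x12C6 = 1001011000110
→ shifted left by 2 (mod 2^13) → 0101100011000 = 2840
6778 = 1101001111010
→ OR → 1101101111010 = 7034
1298 = 0010100010010
→ OR → 1111101111010 = 8058

8058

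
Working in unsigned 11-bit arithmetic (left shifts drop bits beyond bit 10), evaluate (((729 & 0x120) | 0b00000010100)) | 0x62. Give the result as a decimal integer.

118

729 = 01011011001
0x120 = 00100100000
→ & → 00000000000 = 0
0b00000010100 = 00000010100
→ | → 00000010100 = 20
0x62 = 00001100010
→ | → 00001110110 = 118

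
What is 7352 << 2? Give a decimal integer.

7352 = 001110010111000
shift left by 2 → 111001011100000 = 29408
(equivalently, 7352 × 2^2 = 7352 × 4)

29408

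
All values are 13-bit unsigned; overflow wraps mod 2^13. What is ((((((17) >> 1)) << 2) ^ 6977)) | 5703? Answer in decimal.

8039

17 = 0000000010001
→ >> 1 → 0000000001000 = 8
→ << 2 (mod 2^13) → 0000000100000 = 32
6977 = 1101101000001
→ ^ → 1101101100001 = 7009
5703 = 1011001000111
→ | → 1111101100111 = 8039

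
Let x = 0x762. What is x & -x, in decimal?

2

x = 11101100010 = 1890
-x (two's complement) = …00010011110
AND   = 00000000010 = 2
(x & -x isolates the lowest set bit of x.)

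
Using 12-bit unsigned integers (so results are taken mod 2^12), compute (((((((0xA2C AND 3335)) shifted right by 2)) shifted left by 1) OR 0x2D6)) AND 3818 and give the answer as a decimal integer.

0xA2C = 101000101100
3335 = 110100000111
→ AND → 100000000100 = 2052
→ shifted right by 2 → 001000000001 = 513
→ shifted left by 1 (mod 2^12) → 010000000010 = 1026
0x2D6 = 001011010110
→ OR → 011011010110 = 1750
3818 = 111011101010
→ AND → 011011000010 = 1730

1730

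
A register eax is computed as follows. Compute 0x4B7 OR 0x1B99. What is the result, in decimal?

8127

0x4B7 = 0010010110111
0x1B99 = 1101110011001
 OR → 1111110111111 = 8127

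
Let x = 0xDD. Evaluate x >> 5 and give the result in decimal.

6

0xDD = 11011101
shift right by 5 → 00000110 = 6
(equivalently, floor(221 / 32))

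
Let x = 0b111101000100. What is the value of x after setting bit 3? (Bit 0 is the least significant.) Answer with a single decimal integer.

3916

x = 111101000100
bit 3 is currently 0; set it via x | (1 << 3) = x | 8
→ 111101001100 = 3916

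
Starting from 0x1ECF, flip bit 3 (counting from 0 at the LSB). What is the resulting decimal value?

7879

x = 001111011001111
bit 3 is currently 1; toggle it via x ^ (1 << 3) = x ^ 8
→ 001111011000111 = 7879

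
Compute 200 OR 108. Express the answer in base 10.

236

200 = 11001000
108 = 01101100
 OR → 11101100 = 236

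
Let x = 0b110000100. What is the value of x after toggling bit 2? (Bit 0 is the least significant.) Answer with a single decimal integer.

x = 110000100
bit 2 is currently 1; toggle it via x ^ (1 << 2) = x ^ 4
→ 110000000 = 384

384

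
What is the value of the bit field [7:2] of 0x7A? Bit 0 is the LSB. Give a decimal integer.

v = 0001111010
Shift right by 2: 00011110
Mask low 6 bits: 011110 = 30

30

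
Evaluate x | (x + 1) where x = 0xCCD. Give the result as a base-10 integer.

x = 110011001101 = 3277
x + 1 = 110011001110
OR    = 110011001111 = 3279
(x | (x + 1) sets the lowest cleared bit.)

3279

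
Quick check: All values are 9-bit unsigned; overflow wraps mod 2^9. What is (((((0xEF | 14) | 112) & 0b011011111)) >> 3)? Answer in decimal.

27

0xEF = 011101111
14 = 000001110
→ | → 011101111 = 239
112 = 001110000
→ | → 011111111 = 255
0b011011111 = 011011111
→ & → 011011111 = 223
→ >> 3 → 000011011 = 27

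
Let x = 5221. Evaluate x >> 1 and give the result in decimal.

2610

5221 = 1010001100101
shift right by 1 → 0101000110010 = 2610
(equivalently, floor(5221 / 2))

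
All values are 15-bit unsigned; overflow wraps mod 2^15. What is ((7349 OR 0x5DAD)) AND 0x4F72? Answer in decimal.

19760

7349 = 001110010110101
0x5DAD = 101110110101101
→ OR → 101110110111101 = 23997
0x4F72 = 100111101110010
→ AND → 100110100110000 = 19760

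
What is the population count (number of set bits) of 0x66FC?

10

0x66FC = 110011011111100
Count the 1s: 1 + 1 + 1 + 1 + 1 + 1 + 1 + 1 + 1 + 1 = 10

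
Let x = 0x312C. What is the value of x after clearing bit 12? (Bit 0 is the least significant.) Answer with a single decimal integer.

8492

x = 11000100101100
bit 12 is currently 1; clear it via x & ~(1 << 12) = x & ~4096
→ 10000100101100 = 8492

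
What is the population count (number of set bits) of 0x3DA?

0x3DA = 1111011010
Count the 1s: 1 + 1 + 1 + 1 + 1 + 1 + 1 = 7

7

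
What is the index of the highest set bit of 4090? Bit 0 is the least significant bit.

4090 = 111111111010
The topmost 1 is at position 11 (since 2^11 = 2048 ≤ 4090 < 4096).

11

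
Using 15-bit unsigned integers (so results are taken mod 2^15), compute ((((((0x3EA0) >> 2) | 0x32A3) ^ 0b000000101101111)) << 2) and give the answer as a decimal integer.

0x3EA0 = 011111010100000
→ >> 2 → 000111110101000 = 4008
0x32A3 = 011001010100011
→ | → 011111110101011 = 16299
0b000000101101111 = 000000101101111
→ ^ → 011111011000100 = 16068
→ << 2 (mod 2^15) → 111101100010000 = 31504

31504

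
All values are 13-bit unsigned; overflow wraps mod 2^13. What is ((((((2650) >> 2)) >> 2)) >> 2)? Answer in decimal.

41

2650 = 0101001011010
→ >> 2 → 0001010010110 = 662
→ >> 2 → 0000010100101 = 165
→ >> 2 → 0000000101001 = 41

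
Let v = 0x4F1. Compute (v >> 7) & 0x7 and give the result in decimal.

1

v = 10011110001
Shift right by 7: 1001
Mask low 3 bits: 001 = 1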